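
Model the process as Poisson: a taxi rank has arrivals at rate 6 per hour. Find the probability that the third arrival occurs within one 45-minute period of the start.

Over the interval, μ = 6 × 0.75 = 4.5 (a 45-minute period = 0.75 hours).
The third arrival falls in the interval iff at least 3 events occur there: P(S_3 ≤ t) = P(N ≥ 3) = 1 − P(N ≤ 2) ≈ 0.8264.

0.8264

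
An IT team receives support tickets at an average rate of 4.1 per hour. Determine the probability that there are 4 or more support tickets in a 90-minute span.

Over the interval, μ = 4.1 × 1.5 = 6.15 (a 90-minute span = 1.5 hours).
P(N ≥ 4) = 1 − P(N ≤ 3) = 1 − Σ_{j=0}^{3} e^(−μ) μ^j/j! ≈ 0.8617.

0.8617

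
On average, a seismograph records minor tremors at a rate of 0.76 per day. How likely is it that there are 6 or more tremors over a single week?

Over the interval, μ = 0.76 × 7 = 5.32 (a week = 7 days).
P(N ≥ 6) = 1 − P(N ≤ 5) = 1 − Σ_{j=0}^{5} e^(−μ) μ^j/j! ≈ 0.4400.

0.4400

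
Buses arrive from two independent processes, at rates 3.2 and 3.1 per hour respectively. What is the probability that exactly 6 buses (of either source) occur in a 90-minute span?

0.0778

Independent Poisson processes superpose: combined rate λ = 3.2 + 3.1 = 6.3 per hour.
Over the interval, μ = 6.3 × 1.5 = 9.45 (a 90-minute span = 1.5 hours).
P(N = 6) = e^(−9.45) · 9.45^6/6! ≈ 0.0778.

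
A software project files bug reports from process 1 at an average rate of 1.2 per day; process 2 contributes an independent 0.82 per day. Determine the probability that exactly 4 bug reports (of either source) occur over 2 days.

0.1953

Independent Poisson processes superpose: combined rate λ = 1.2 + 0.82 = 2.02 per day.
Over the interval, μ = 2.02 × 2 = 4.04 (2 days).
P(N = 4) = e^(−4.04) · 4.04^4/4! ≈ 0.1953.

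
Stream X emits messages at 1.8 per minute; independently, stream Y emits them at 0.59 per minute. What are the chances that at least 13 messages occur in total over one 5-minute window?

Independent Poisson processes superpose: combined rate λ = 1.8 + 0.59 = 2.39 per minute.
Over the interval, μ = 2.39 × 5 = 11.95 (a 5-minute window = 5 minutes).
P(N ≥ 13) = 1 − P(N ≤ 12) ≈ 0.4183.

0.4183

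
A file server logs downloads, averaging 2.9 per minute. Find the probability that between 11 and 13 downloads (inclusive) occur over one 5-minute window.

0.2677

Over the interval, μ = 2.9 × 5 = 14.5 (a 5-minute window = 5 minutes).
P(11 ≤ N ≤ 13) = Σ_{j=11}^{13} e^(−14.5) · 14.5^j/j! ≈ 0.2677.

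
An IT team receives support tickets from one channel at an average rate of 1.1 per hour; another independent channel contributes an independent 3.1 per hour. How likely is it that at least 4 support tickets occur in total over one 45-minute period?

0.3863

Independent Poisson processes superpose: combined rate λ = 1.1 + 3.1 = 4.2 per hour.
Over the interval, μ = 4.2 × 0.75 = 3.15 (a 45-minute period = 0.75 hours).
P(N ≥ 4) = 1 − P(N ≤ 3) ≈ 0.3863.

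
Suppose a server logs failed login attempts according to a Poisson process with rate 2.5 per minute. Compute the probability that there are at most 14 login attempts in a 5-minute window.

0.7250

Over the interval, μ = 2.5 × 5 = 12.5 (a 5-minute window = 5 minutes).
P(N ≤ 14) = Σ_{j=0}^{14} e^(−μ) μ^j/j! ≈ 0.7250.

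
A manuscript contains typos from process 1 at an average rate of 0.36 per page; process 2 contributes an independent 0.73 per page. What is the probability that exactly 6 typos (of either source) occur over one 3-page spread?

0.0645

Independent Poisson processes superpose: combined rate λ = 0.36 + 0.73 = 1.09 per page.
Over the interval, μ = 1.09 × 3 = 3.27 (a 3-page spread = 3 pages).
P(N = 6) = e^(−3.27) · 3.27^6/6! ≈ 0.0645.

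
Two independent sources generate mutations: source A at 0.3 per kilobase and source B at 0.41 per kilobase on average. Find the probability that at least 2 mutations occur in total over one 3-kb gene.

Independent Poisson processes superpose: combined rate λ = 0.3 + 0.41 = 0.71 per kilobase.
Over the interval, μ = 0.71 × 3 = 2.13 (a 3-kb gene = 3 kilobases).
P(N ≥ 2) = 1 − P(N ≤ 1) ≈ 0.6280.

0.6280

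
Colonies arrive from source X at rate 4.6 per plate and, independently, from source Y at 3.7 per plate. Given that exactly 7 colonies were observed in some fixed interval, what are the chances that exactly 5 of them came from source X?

0.2182

Given the total, each event is independently from source X with probability p = λ_X/(λ_X+λ_Y) = 4.6/8.3 ≈ 0.5542.
So K ~ Binomial(7, 4.6/8.3): P(K = 5) = C(7,5) · (4.6/8.3)^5 · (3.7/8.3)^2 ≈ 0.2182.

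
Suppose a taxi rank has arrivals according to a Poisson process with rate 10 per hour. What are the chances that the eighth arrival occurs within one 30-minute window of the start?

Over the interval, μ = 10 × 0.5 = 5 (a 30-minute window = 0.5 hours).
The eighth arrival falls in the interval iff at least 8 events occur there: P(S_8 ≤ t) = P(N ≥ 8) = 1 − P(N ≤ 7) ≈ 0.1334.

0.1334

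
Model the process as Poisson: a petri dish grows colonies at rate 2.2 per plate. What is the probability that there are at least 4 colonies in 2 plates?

0.6406

Over the interval, μ = 2.2 × 2 = 4.4 (2 plates).
P(N ≥ 4) = 1 − P(N ≤ 3) = 1 − Σ_{j=0}^{3} e^(−μ) μ^j/j! ≈ 0.6406.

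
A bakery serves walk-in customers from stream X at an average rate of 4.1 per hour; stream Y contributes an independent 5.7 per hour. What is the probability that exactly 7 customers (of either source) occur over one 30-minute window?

0.1002

Independent Poisson processes superpose: combined rate λ = 4.1 + 5.7 = 9.8 per hour.
Over the interval, μ = 9.8 × 0.5 = 4.9 (a 30-minute window = 0.5 hours).
P(N = 7) = e^(−4.9) · 4.9^7/7! ≈ 0.1002.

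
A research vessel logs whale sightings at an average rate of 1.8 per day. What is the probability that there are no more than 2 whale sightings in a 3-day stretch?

0.0948

Over the interval, μ = 1.8 × 3 = 5.4 (a 3-day stretch = 3 days).
P(N ≤ 2) = Σ_{j=0}^{2} e^(−μ) μ^j/j! ≈ 0.0948.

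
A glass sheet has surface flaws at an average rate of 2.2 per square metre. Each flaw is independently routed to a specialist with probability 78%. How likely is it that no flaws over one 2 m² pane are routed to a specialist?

0.0323

Thinning: the flaws that are routed to a specialist themselves form a Poisson process with rate 0.78 × 2.2 = 1.716 per square metre.
Over the interval, μ = 1.716 × 2 = 3.432 (a 2 m² pane = 2 square metres).
P(N = 0) = e^(−3.432) · 3.432^0/0! ≈ 0.0323.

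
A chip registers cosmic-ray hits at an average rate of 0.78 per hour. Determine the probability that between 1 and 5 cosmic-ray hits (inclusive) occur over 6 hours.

0.6626

Over the interval, μ = 0.78 × 6 = 4.68 (6 hours).
P(1 ≤ N ≤ 5) = Σ_{j=1}^{5} e^(−4.68) · 4.68^j/j! ≈ 0.6626.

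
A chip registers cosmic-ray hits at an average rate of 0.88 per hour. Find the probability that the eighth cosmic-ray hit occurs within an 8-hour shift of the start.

0.4072

Over the interval, μ = 0.88 × 8 = 7.04 (an 8-hour shift = 8 hours).
The eighth arrival falls in the interval iff at least 8 events occur there: P(S_8 ≤ t) = P(N ≥ 8) = 1 − P(N ≤ 7) ≈ 0.4072.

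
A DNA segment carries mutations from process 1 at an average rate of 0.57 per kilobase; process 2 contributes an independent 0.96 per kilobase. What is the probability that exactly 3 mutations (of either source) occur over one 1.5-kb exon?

Independent Poisson processes superpose: combined rate λ = 0.57 + 0.96 = 1.53 per kilobase.
Over the interval, μ = 1.53 × 1.5 = 2.295 (a 1.5-kb exon = 1.5 kilobases).
P(N = 3) = e^(−2.295) · 2.295^3/3! ≈ 0.2030.

0.2030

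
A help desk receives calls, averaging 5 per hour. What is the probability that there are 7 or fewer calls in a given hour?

0.8666

With mean μ = 5 per hour,
P(N ≤ 7) = Σ_{j=0}^{7} e^(−μ) μ^j/j! ≈ 0.8666.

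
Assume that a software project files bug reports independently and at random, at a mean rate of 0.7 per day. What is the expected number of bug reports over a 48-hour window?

1.4

E[N] = λt = 0.7 × 2 = 1.4 (a 48-hour window = 2 days).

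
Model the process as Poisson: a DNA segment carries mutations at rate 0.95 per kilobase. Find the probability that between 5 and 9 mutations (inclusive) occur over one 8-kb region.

0.6399

Over the interval, μ = 0.95 × 8 = 7.6 (an 8-kb region = 8 kilobases).
P(5 ≤ N ≤ 9) = Σ_{j=5}^{9} e^(−7.6) · 7.6^j/j! ≈ 0.6399.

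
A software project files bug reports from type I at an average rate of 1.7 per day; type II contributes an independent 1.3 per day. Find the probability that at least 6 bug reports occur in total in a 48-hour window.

Independent Poisson processes superpose: combined rate λ = 1.7 + 1.3 = 3 per day.
Over the interval, μ = 3 × 2 = 6 (a 48-hour window = 2 days).
P(N ≥ 6) = 1 − P(N ≤ 5) ≈ 0.5543.

0.5543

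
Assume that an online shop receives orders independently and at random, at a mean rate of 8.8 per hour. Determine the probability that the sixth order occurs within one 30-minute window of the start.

0.2801

Over the interval, μ = 8.8 × 0.5 = 4.4 (a 30-minute window = 0.5 hours).
The sixth arrival falls in the interval iff at least 6 events occur there: P(S_6 ≤ t) = P(N ≥ 6) = 1 − P(N ≤ 5) ≈ 0.2801.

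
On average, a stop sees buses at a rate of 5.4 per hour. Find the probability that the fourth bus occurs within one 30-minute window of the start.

Over the interval, μ = 5.4 × 0.5 = 2.7 (a 30-minute window = 0.5 hours).
The fourth arrival falls in the interval iff at least 4 events occur there: P(S_4 ≤ t) = P(N ≥ 4) = 1 − P(N ≤ 3) ≈ 0.2859.

0.2859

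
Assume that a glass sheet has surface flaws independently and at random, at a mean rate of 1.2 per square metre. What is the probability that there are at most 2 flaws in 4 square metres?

0.1425

Over the interval, μ = 1.2 × 4 = 4.8 (4 square metres).
P(N ≤ 2) = Σ_{j=0}^{2} e^(−μ) μ^j/j! ≈ 0.1425.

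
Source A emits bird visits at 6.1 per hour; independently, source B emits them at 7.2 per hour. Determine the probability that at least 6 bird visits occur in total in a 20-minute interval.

Independent Poisson processes superpose: combined rate λ = 6.1 + 7.2 = 13.3 per hour.
Over the interval, μ = 13.3 × 1/3 ≈ 4.43333 (a 20-minute interval = 1/3 hours).
P(N ≥ 6) = 1 − P(N ≤ 5) ≈ 0.2857.

0.2857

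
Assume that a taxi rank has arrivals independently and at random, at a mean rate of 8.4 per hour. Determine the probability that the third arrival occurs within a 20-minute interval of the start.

0.5305

Over the interval, μ = 8.4 × 1/3 = 2.8 (a 20-minute interval = 1/3 hours).
The third arrival falls in the interval iff at least 3 events occur there: P(S_3 ≤ t) = P(N ≥ 3) = 1 − P(N ≤ 2) ≈ 0.5305.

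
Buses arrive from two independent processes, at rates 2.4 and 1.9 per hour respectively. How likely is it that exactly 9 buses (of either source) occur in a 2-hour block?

Independent Poisson processes superpose: combined rate λ = 2.4 + 1.9 = 4.3 per hour.
Over the interval, μ = 4.3 × 2 = 8.6 (a 2-hour block = 2 hours).
P(N = 9) = e^(−8.6) · 8.6^9/9! ≈ 0.1306.

0.1306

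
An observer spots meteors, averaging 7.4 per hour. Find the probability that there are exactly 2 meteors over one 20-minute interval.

Over the interval, μ = 7.4 × 1/3 ≈ 2.46667 (a 20-minute interval = 1/3 hours).
P(N = 2) = e^(−μ) μ^2/2! = e^(−2.46667) · 2.46667^2/2 ≈ 0.2582.

0.2582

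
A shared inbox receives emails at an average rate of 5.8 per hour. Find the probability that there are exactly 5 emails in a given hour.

0.1656

With mean μ = 5.8 per hour,
P(N = 5) = e^(−μ) μ^5/5! = e^(−5.8) · 5.8^5/120 ≈ 0.1656.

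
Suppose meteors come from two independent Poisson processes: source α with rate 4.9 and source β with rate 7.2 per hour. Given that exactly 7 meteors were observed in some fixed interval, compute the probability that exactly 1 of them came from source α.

0.1258

Given the total, each event is independently from source α with probability p = λ_α/(λ_α+λ_β) = 4.9/12.1 ≈ 0.4050.
So K ~ Binomial(7, 4.9/12.1): P(K = 1) = C(7,1) · (4.9/12.1)^1 · (7.2/12.1)^6 ≈ 0.1258.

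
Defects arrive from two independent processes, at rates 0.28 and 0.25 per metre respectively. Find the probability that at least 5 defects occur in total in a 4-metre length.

0.0641

Independent Poisson processes superpose: combined rate λ = 0.28 + 0.25 = 0.53 per metre.
Over the interval, μ = 0.53 × 4 = 2.12 (a 4-metre length = 4 metres).
P(N ≥ 5) = 1 − P(N ≤ 4) ≈ 0.0641.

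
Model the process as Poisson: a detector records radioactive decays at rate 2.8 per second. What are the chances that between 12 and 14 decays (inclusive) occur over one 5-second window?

0.3104

Over the interval, μ = 2.8 × 5 = 14 (a 5-second window = 5 seconds).
P(12 ≤ N ≤ 14) = Σ_{j=12}^{14} e^(−14) · 14^j/j! ≈ 0.3104.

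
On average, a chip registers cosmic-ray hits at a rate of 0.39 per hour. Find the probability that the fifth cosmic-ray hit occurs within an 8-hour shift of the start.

0.2053

Over the interval, μ = 0.39 × 8 = 3.12 (an 8-hour shift = 8 hours).
The fifth arrival falls in the interval iff at least 5 events occur there: P(S_5 ≤ t) = P(N ≥ 5) = 1 − P(N ≤ 4) ≈ 0.2053.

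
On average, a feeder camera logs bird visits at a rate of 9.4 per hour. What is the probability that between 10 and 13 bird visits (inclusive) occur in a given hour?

With mean μ = 9.4 per hour,
P(10 ≤ N ≤ 13) = Σ_{j=10}^{13} e^(−9.4) · 9.4^j/j! ≈ 0.3693.

0.3693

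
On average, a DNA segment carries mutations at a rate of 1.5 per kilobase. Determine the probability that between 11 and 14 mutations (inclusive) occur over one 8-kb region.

0.4248

Over the interval, μ = 1.5 × 8 = 12 (an 8-kb region = 8 kilobases).
P(11 ≤ N ≤ 14) = Σ_{j=11}^{14} e^(−12) · 12^j/j! ≈ 0.4248.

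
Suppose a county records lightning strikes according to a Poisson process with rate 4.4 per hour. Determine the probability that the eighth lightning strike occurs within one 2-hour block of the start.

0.6522

Over the interval, μ = 4.4 × 2 = 8.8 (a 2-hour block = 2 hours).
The eighth arrival falls in the interval iff at least 8 events occur there: P(S_8 ≤ t) = P(N ≥ 8) = 1 − P(N ≤ 7) ≈ 0.6522.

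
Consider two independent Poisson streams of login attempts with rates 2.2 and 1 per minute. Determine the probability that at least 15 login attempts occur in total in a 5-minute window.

0.6325

Independent Poisson processes superpose: combined rate λ = 2.2 + 1 = 3.2 per minute.
Over the interval, μ = 3.2 × 5 = 16 (a 5-minute window = 5 minutes).
P(N ≥ 15) = 1 − P(N ≤ 14) ≈ 0.6325.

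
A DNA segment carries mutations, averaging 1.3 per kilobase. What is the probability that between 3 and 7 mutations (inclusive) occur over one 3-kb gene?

Over the interval, μ = 1.3 × 3 = 3.9 (a 3-kb gene = 3 kilobases).
P(3 ≤ N ≤ 7) = Σ_{j=3}^{7} e^(−3.9) · 3.9^j/j! ≈ 0.7015.

0.7015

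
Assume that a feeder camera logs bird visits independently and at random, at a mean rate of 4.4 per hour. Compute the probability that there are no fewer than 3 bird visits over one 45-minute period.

0.6406

Over the interval, μ = 4.4 × 0.75 = 3.3 (a 45-minute period = 0.75 hours).
P(N ≥ 3) = 1 − P(N ≤ 2) = 1 − Σ_{j=0}^{2} e^(−μ) μ^j/j! ≈ 0.6406.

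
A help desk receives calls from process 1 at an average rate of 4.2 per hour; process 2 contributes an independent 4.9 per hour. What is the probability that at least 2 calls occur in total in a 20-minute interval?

0.8058

Independent Poisson processes superpose: combined rate λ = 4.2 + 4.9 = 9.1 per hour.
Over the interval, μ = 9.1 × 1/3 ≈ 3.03333 (a 20-minute interval = 1/3 hours).
P(N ≥ 2) = 1 − P(N ≤ 1) ≈ 0.8058.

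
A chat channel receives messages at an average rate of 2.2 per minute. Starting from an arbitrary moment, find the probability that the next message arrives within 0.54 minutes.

Inter-arrival times are exponential with rate λ = 2.2 per minute.
P(T ≤ 0.54) = 1 − e^(−λt) = 1 − e^(−2.2 × 0.54) = 1 − e^(−1.188) ≈ 0.6952.

0.6952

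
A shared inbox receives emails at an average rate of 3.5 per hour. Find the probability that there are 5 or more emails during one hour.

With mean μ = 3.5 per hour,
P(N ≥ 5) = 1 − P(N ≤ 4) = 1 − Σ_{j=0}^{4} e^(−μ) μ^j/j! ≈ 0.2746.

0.2746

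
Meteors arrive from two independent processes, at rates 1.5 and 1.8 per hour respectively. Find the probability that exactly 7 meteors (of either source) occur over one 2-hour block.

0.1472

Independent Poisson processes superpose: combined rate λ = 1.5 + 1.8 = 3.3 per hour.
Over the interval, μ = 3.3 × 2 = 6.6 (a 2-hour block = 2 hours).
P(N = 7) = e^(−6.6) · 6.6^7/7! ≈ 0.1472.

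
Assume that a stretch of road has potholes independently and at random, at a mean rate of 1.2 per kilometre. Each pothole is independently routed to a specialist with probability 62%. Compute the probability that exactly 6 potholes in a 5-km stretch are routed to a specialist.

0.0892

Thinning: the potholes that are routed to a specialist themselves form a Poisson process with rate 0.62 × 1.2 = 0.744 per kilometre.
Over the interval, μ = 0.744 × 5 = 3.72 (a 5-km stretch = 5 kilometres).
P(N = 6) = e^(−3.72) · 3.72^6/6! ≈ 0.0892.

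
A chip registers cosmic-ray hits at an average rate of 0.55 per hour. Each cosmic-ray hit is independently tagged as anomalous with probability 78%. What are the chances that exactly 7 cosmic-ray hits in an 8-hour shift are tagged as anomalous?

Thinning: the cosmic-ray hits that are tagged as anomalous themselves form a Poisson process with rate 0.78 × 0.55 = 0.429 per hour.
Over the interval, μ = 0.429 × 8 = 3.432 (an 8-hour shift = 8 hours).
P(N = 7) = e^(−3.432) · 3.432^7/7! ≈ 0.0360.

0.0360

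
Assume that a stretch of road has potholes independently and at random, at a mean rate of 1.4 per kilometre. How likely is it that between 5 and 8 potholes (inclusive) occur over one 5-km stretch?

0.5561

Over the interval, μ = 1.4 × 5 = 7 (a 5-km stretch = 5 kilometres).
P(5 ≤ N ≤ 8) = Σ_{j=5}^{8} e^(−7) · 7^j/j! ≈ 0.5561.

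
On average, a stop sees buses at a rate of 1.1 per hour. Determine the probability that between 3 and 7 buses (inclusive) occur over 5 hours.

Over the interval, μ = 1.1 × 5 = 5.5 (5 hours).
P(3 ≤ N ≤ 7) = Σ_{j=3}^{7} e^(−5.5) · 5.5^j/j! ≈ 0.7211.

0.7211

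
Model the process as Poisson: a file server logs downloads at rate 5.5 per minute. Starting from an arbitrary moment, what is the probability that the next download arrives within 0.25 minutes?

Inter-arrival times are exponential with rate λ = 5.5 per minute.
P(T ≤ 0.25) = 1 − e^(−λt) = 1 − e^(−5.5 × 0.25) = 1 − e^(−1.375) ≈ 0.7472.

0.7472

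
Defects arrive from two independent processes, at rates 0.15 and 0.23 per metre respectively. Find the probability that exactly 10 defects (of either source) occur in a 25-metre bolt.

Independent Poisson processes superpose: combined rate λ = 0.15 + 0.23 = 0.38 per metre.
Over the interval, μ = 0.38 × 25 = 9.5 (a 25-metre bolt = 25 metres).
P(N = 10) = e^(−9.5) · 9.5^10/10! ≈ 0.1235.

0.1235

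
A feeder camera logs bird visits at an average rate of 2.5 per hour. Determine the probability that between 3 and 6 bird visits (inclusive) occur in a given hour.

With mean μ = 2.5 per hour,
P(3 ≤ N ≤ 6) = Σ_{j=3}^{6} e^(−2.5) · 2.5^j/j! ≈ 0.4420.

0.4420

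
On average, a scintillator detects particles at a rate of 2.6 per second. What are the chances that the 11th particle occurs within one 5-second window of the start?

0.7483

Over the interval, μ = 2.6 × 5 = 13 (a 5-second window = 5 seconds).
The 11th arrival falls in the interval iff at least 11 events occur there: P(S_11 ≤ t) = P(N ≥ 11) = 1 − P(N ≤ 10) ≈ 0.7483.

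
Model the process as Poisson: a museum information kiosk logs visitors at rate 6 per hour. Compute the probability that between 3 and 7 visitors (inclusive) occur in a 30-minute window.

Over the interval, μ = 6 × 0.5 = 3 (a 30-minute window = 0.5 hours).
P(3 ≤ N ≤ 7) = Σ_{j=3}^{7} e^(−3) · 3^j/j! ≈ 0.5649.

0.5649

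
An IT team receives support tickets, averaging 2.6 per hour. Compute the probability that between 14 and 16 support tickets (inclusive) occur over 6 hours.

Over the interval, μ = 2.6 × 6 = 15.6 (6 hours).
P(14 ≤ N ≤ 16) = Σ_{j=14}^{16} e^(−15.6) · 15.6^j/j! ≈ 0.2973.

0.2973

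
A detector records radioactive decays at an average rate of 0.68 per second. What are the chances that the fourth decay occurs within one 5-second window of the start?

Over the interval, μ = 0.68 × 5 = 3.4 (a 5-second window = 5 seconds).
The fourth arrival falls in the interval iff at least 4 events occur there: P(S_4 ≤ t) = P(N ≥ 4) = 1 − P(N ≤ 3) ≈ 0.4416.

0.4416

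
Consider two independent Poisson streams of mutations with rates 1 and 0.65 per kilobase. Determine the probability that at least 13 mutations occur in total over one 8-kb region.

0.5587

Independent Poisson processes superpose: combined rate λ = 1 + 0.65 = 1.65 per kilobase.
Over the interval, μ = 1.65 × 8 = 13.2 (an 8-kb region = 8 kilobases).
P(N ≥ 13) = 1 − P(N ≤ 12) ≈ 0.5587.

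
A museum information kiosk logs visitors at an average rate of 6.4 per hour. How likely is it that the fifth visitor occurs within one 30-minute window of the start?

0.2194

Over the interval, μ = 6.4 × 0.5 = 3.2 (a 30-minute window = 0.5 hours).
The fifth arrival falls in the interval iff at least 5 events occur there: P(S_5 ≤ t) = P(N ≥ 5) = 1 − P(N ≤ 4) ≈ 0.2194.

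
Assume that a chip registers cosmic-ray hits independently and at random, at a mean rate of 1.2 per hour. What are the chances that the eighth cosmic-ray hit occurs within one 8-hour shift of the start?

Over the interval, μ = 1.2 × 8 = 9.6 (an 8-hour shift = 8 hours).
The eighth arrival falls in the interval iff at least 8 events occur there: P(S_8 ≤ t) = P(N ≥ 8) = 1 − P(N ≤ 7) ≈ 0.7416.

0.7416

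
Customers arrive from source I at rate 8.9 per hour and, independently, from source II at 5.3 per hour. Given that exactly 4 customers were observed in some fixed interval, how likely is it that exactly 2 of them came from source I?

Given the total, each event is independently from source I with probability p = λ_I/(λ_I+λ_II) = 8.9/14.2 ≈ 0.6268.
So K ~ Binomial(4, 8.9/14.2): P(K = 2) = C(4,2) · (8.9/14.2)^2 · (5.3/14.2)^2 ≈ 0.3283.

0.3283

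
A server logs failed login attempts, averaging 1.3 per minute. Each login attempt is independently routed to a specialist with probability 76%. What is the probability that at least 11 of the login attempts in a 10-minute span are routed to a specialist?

0.4020

Thinning: the login attempts that are routed to a specialist themselves form a Poisson process with rate 0.76 × 1.3 = 0.988 per minute.
Over the interval, μ = 0.988 × 10 = 9.88 (a 10-minute span = 10 minutes).
P(N ≥ 11) = 1 − P(N ≤ 10) ≈ 0.4020.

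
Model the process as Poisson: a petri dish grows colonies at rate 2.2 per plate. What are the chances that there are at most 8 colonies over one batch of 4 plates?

0.4823

Over the interval, μ = 2.2 × 4 = 8.8 (a batch of 4 plates = 4 plates).
P(N ≤ 8) = Σ_{j=0}^{8} e^(−μ) μ^j/j! ≈ 0.4823.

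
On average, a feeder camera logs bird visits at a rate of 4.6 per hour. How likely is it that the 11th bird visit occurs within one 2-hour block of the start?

0.3180

Over the interval, μ = 4.6 × 2 = 9.2 (a 2-hour block = 2 hours).
The 11th arrival falls in the interval iff at least 11 events occur there: P(S_11 ≤ t) = P(N ≥ 11) = 1 − P(N ≤ 10) ≈ 0.3180.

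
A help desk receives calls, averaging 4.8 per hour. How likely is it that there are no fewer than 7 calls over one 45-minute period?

0.0733

Over the interval, μ = 4.8 × 0.75 = 3.6 (a 45-minute period = 0.75 hours).
P(N ≥ 7) = 1 − P(N ≤ 6) = 1 − Σ_{j=0}^{6} e^(−μ) μ^j/j! ≈ 0.0733.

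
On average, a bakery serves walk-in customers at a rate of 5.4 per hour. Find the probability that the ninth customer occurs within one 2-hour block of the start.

0.7498

Over the interval, μ = 5.4 × 2 = 10.8 (a 2-hour block = 2 hours).
The ninth arrival falls in the interval iff at least 9 events occur there: P(S_9 ≤ t) = P(N ≥ 9) = 1 − P(N ≤ 8) ≈ 0.7498.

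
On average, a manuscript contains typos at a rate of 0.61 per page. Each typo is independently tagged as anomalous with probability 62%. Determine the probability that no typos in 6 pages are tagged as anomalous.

Thinning: the typos that are tagged as anomalous themselves form a Poisson process with rate 0.62 × 0.61 = 0.3782 per page.
Over the interval, μ = 0.3782 × 6 = 2.2692 (6 pages).
P(N = 0) = e^(−2.2692) · 2.2692^0/0! ≈ 0.1034.

0.1034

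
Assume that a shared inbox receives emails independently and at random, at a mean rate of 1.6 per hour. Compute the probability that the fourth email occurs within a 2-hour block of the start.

0.3975

Over the interval, μ = 1.6 × 2 = 3.2 (a 2-hour block = 2 hours).
The fourth arrival falls in the interval iff at least 4 events occur there: P(S_4 ≤ t) = P(N ≥ 4) = 1 − P(N ≤ 3) ≈ 0.3975.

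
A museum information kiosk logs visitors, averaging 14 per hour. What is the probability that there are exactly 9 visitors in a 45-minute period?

0.1177

Over the interval, μ = 14 × 0.75 = 10.5 (a 45-minute period = 0.75 hours).
P(N = 9) = e^(−μ) μ^9/9! = e^(−10.5) · 10.5^9/362880 ≈ 0.1177.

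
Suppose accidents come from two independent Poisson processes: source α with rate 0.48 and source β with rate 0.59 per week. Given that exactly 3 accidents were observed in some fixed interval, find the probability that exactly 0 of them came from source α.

Given the total, each event is independently from source α with probability p = λ_α/(λ_α+λ_β) = 0.48/1.07 ≈ 0.4486.
So K ~ Binomial(3, 0.48/1.07): P(K = 0) = C(3,0) · (0.48/1.07)^0 · (0.59/1.07)^3 ≈ 0.1677.

0.1677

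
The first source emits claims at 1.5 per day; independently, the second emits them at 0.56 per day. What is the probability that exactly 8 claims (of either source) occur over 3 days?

Independent Poisson processes superpose: combined rate λ = 1.5 + 0.56 = 2.06 per day.
Over the interval, μ = 2.06 × 3 = 6.18 (3 days).
P(N = 8) = e^(−6.18) · 6.18^8/8! ≈ 0.1093.

0.1093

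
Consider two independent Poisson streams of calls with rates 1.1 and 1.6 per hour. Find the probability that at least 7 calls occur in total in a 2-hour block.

0.2983

Independent Poisson processes superpose: combined rate λ = 1.1 + 1.6 = 2.7 per hour.
Over the interval, μ = 2.7 × 2 = 5.4 (a 2-hour block = 2 hours).
P(N ≥ 7) = 1 − P(N ≤ 6) ≈ 0.2983.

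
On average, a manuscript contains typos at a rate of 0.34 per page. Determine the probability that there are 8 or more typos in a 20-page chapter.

Over the interval, μ = 0.34 × 20 = 6.8 (a 20-page chapter = 20 pages).
P(N ≥ 8) = 1 − P(N ≤ 7) = 1 − Σ_{j=0}^{7} e^(−μ) μ^j/j! ≈ 0.3715.

0.3715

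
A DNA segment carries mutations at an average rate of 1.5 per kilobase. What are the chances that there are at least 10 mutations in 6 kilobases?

0.4126

Over the interval, μ = 1.5 × 6 = 9 (6 kilobases).
P(N ≥ 10) = 1 − P(N ≤ 9) = 1 − Σ_{j=0}^{9} e^(−μ) μ^j/j! ≈ 0.4126.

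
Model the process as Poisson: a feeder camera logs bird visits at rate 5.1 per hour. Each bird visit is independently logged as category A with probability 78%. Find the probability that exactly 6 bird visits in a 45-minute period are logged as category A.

0.0496

Thinning: the bird visits that are logged as category A themselves form a Poisson process with rate 0.78 × 5.1 = 3.978 per hour.
Over the interval, μ = 3.978 × 0.75 = 2.9835 (a 45-minute period = 0.75 hours).
P(N = 6) = e^(−2.9835) · 2.9835^6/6! ≈ 0.0496.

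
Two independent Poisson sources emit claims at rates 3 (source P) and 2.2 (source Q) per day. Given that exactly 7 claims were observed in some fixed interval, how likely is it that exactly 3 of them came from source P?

0.2153

Given the total, each event is independently from source P with probability p = λ_P/(λ_P+λ_Q) = 3/5.2 ≈ 0.5769.
So K ~ Binomial(7, 3/5.2): P(K = 3) = C(7,3) · (3/5.2)^3 · (2.2/5.2)^4 ≈ 0.2153.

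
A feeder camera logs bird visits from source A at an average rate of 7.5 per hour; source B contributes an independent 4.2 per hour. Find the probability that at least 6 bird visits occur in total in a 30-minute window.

0.5299

Independent Poisson processes superpose: combined rate λ = 7.5 + 4.2 = 11.7 per hour.
Over the interval, μ = 11.7 × 0.5 = 5.85 (a 30-minute window = 0.5 hours).
P(N ≥ 6) = 1 − P(N ≤ 5) ≈ 0.5299.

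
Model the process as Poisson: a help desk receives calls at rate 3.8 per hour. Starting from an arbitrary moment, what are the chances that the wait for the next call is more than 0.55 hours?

The wait for the next event is exponential with rate λ = 3.8 per hour.
P(T > 0.55) = e^(−λt) = e^(−3.8 × 0.55) = e^(−2.09) ≈ 0.1237.

0.1237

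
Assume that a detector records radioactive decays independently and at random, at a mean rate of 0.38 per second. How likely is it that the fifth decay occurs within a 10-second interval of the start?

Over the interval, μ = 0.38 × 10 = 3.8 (a 10-second interval = 10 seconds).
The fifth arrival falls in the interval iff at least 5 events occur there: P(S_5 ≤ t) = P(N ≥ 5) = 1 − P(N ≤ 4) ≈ 0.3322.

0.3322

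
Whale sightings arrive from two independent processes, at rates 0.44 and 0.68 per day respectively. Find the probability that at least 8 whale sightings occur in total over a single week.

0.5245

Independent Poisson processes superpose: combined rate λ = 0.44 + 0.68 = 1.12 per day.
Over the interval, μ = 1.12 × 7 = 7.84 (a week = 7 days).
P(N ≥ 8) = 1 − P(N ≤ 7) ≈ 0.5245.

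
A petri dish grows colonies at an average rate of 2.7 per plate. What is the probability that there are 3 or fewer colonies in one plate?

0.7141

With mean μ = 2.7 per plate,
P(N ≤ 3) = Σ_{j=0}^{3} e^(−μ) μ^j/j! ≈ 0.7141.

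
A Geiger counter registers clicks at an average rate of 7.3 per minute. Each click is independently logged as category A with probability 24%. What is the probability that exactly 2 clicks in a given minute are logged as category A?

Thinning: the clicks that are logged as category A themselves form a Poisson process with rate 0.24 × 7.3 = 1.752 per minute.
So μ = 1.752.
P(N = 2) = e^(−1.752) · 1.752^2/2! ≈ 0.2662.

0.2662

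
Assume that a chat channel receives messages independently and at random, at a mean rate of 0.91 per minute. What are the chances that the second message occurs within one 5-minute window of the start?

0.9414

Over the interval, μ = 0.91 × 5 = 4.55 (a 5-minute window = 5 minutes).
The second arrival falls in the interval iff at least 2 events occur there: P(S_2 ≤ t) = P(N ≥ 2) = 1 − P(N ≤ 1) ≈ 0.9414.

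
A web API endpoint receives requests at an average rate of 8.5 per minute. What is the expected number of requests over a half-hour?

E[N] = λt = 8.5 × 30 = 255 (a half-hour = 30 minutes).

255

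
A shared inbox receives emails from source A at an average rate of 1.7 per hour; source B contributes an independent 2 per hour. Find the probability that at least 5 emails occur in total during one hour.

0.3128

Independent Poisson processes superpose: combined rate λ = 1.7 + 2 = 3.7 per hour.
So μ = 3.7.
P(N ≥ 5) = 1 − P(N ≤ 4) ≈ 0.3128.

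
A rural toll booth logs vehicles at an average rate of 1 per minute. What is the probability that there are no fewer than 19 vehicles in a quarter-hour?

0.1805

Over the interval, μ = 1 × 15 = 15 (a quarter-hour = 15 minutes).
P(N ≥ 19) = 1 − P(N ≤ 18) = 1 − Σ_{j=0}^{18} e^(−μ) μ^j/j! ≈ 0.1805.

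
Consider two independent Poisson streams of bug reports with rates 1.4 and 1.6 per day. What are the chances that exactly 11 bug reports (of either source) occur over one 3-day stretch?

0.0970

Independent Poisson processes superpose: combined rate λ = 1.4 + 1.6 = 3 per day.
Over the interval, μ = 3 × 3 = 9 (a 3-day stretch = 3 days).
P(N = 11) = e^(−9) · 9^11/11! ≈ 0.0970.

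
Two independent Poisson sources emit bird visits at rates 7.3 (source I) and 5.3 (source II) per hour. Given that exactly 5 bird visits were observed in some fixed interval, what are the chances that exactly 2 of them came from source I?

Given the total, each event is independently from source I with probability p = λ_I/(λ_I+λ_II) = 7.3/12.6 ≈ 0.5794.
So K ~ Binomial(5, 7.3/12.6): P(K = 2) = C(5,2) · (7.3/12.6)^2 · (5.3/12.6)^3 ≈ 0.2498.

0.2498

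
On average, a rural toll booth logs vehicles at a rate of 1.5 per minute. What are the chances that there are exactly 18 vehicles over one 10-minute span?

Over the interval, μ = 1.5 × 10 = 15 (a 10-minute span = 10 minutes).
P(N = 18) = e^(−μ) μ^18/18! = e^(−15) · 15^18/6402373705728000 ≈ 0.0706.

0.0706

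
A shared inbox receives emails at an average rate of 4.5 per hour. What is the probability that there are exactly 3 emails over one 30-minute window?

Over the interval, μ = 4.5 × 0.5 = 2.25 (a 30-minute window = 0.5 hours).
P(N = 3) = e^(−μ) μ^3/3! = e^(−2.25) · 2.25^3/6 ≈ 0.2001.

0.2001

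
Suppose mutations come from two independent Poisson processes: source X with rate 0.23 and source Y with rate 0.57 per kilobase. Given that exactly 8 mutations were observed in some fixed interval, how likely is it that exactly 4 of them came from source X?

0.1233

Given the total, each event is independently from source X with probability p = λ_X/(λ_X+λ_Y) = 0.23/0.8 = 0.2875.
So K ~ Binomial(8, 0.23/0.8): P(K = 4) = C(8,4) · (0.23/0.8)^4 · (0.57/0.8)^4 ≈ 0.1233.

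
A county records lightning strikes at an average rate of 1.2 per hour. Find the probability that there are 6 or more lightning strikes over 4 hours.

Over the interval, μ = 1.2 × 4 = 4.8 (4 hours).
P(N ≥ 6) = 1 − P(N ≤ 5) = 1 − Σ_{j=0}^{5} e^(−μ) μ^j/j! ≈ 0.3490.

0.3490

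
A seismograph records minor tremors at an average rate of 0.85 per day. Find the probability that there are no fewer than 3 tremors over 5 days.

Over the interval, μ = 0.85 × 5 = 4.25 (5 days).
P(N ≥ 3) = 1 − P(N ≤ 2) = 1 − Σ_{j=0}^{2} e^(−μ) μ^j/j! ≈ 0.7963.

0.7963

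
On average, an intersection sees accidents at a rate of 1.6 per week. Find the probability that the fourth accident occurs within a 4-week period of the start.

Over the interval, μ = 1.6 × 4 = 6.4 (a 4-week period = 4 weeks).
The fourth arrival falls in the interval iff at least 4 events occur there: P(S_4 ≤ t) = P(N ≥ 4) = 1 − P(N ≤ 3) ≈ 0.8811.

0.8811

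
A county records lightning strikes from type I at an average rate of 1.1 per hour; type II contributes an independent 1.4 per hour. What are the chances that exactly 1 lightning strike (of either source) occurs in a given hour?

Independent Poisson processes superpose: combined rate λ = 1.1 + 1.4 = 2.5 per hour.
So μ = 2.5.
P(N = 1) = e^(−2.5) · 2.5^1/1! ≈ 0.2052.

0.2052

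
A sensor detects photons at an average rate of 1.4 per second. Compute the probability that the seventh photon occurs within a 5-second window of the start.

0.5503

Over the interval, μ = 1.4 × 5 = 7 (a 5-second window = 5 seconds).
The seventh arrival falls in the interval iff at least 7 events occur there: P(S_7 ≤ t) = P(N ≥ 7) = 1 − P(N ≤ 6) ≈ 0.5503.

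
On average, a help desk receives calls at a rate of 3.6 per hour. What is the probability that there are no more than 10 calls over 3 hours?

0.4840

Over the interval, μ = 3.6 × 3 = 10.8 (3 hours).
P(N ≤ 10) = Σ_{j=0}^{10} e^(−μ) μ^j/j! ≈ 0.4840.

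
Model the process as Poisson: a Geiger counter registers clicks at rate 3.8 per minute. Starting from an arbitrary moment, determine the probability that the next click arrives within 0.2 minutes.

Inter-arrival times are exponential with rate λ = 3.8 per minute.
P(T ≤ 0.2) = 1 − e^(−λt) = 1 − e^(−3.8 × 0.2) = 1 − e^(−0.76) ≈ 0.5323.

0.5323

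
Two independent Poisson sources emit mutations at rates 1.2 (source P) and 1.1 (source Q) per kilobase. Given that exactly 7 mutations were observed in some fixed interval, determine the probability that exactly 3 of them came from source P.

0.2601

Given the total, each event is independently from source P with probability p = λ_P/(λ_P+λ_Q) = 1.2/2.3 ≈ 0.5217.
So K ~ Binomial(7, 1.2/2.3): P(K = 3) = C(7,3) · (1.2/2.3)^3 · (1.1/2.3)^4 ≈ 0.2601.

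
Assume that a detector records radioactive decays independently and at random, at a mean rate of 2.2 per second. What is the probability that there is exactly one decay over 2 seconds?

Over the interval, μ = 2.2 × 2 = 4.4 (2 seconds).
P(N = 1) = e^(−μ) μ^1/1! = e^(−4.4) · 4.4^1/1 ≈ 0.0540.

0.0540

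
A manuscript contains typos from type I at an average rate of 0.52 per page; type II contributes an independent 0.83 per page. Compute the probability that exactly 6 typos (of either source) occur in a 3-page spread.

Independent Poisson processes superpose: combined rate λ = 0.52 + 0.83 = 1.35 per page.
Over the interval, μ = 1.35 × 3 = 4.05 (a 3-page spread = 3 pages).
P(N = 6) = e^(−4.05) · 4.05^6/6! ≈ 0.1068.

0.1068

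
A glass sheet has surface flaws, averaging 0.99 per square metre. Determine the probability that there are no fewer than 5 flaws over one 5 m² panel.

Over the interval, μ = 0.99 × 5 = 4.95 (a 5 m² panel = 5 square metres).
P(N ≥ 5) = 1 − P(N ≤ 4) = 1 − Σ_{j=0}^{4} e^(−μ) μ^j/j! ≈ 0.5507.

0.5507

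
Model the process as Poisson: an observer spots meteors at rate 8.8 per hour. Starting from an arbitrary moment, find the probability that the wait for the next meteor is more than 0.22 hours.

0.1443

The wait for the next event is exponential with rate λ = 8.8 per hour.
P(T > 0.22) = e^(−λt) = e^(−8.8 × 0.22) = e^(−1.936) ≈ 0.1443.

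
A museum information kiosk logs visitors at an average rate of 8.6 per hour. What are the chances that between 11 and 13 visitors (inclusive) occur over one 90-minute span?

Over the interval, μ = 8.6 × 1.5 = 12.9 (a 90-minute span = 1.5 hours).
P(11 ≤ N ≤ 13) = Σ_{j=11}^{13} e^(−12.9) · 12.9^j/j! ≈ 0.3237.

0.3237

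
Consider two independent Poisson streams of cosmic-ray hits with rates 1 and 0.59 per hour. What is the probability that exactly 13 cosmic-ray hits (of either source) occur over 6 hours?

0.0626

Independent Poisson processes superpose: combined rate λ = 1 + 0.59 = 1.59 per hour.
Over the interval, μ = 1.59 × 6 = 9.54 (6 hours).
P(N = 13) = e^(−9.54) · 9.54^13/13! ≈ 0.0626.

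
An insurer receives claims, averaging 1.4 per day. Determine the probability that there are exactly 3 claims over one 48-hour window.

0.2225

Over the interval, μ = 1.4 × 2 = 2.8 (a 48-hour window = 2 days).
P(N = 3) = e^(−μ) μ^3/3! = e^(−2.8) · 2.8^3/6 ≈ 0.2225.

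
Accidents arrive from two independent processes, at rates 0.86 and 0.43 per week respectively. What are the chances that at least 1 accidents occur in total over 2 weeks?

Independent Poisson processes superpose: combined rate λ = 0.86 + 0.43 = 1.29 per week.
Over the interval, μ = 1.29 × 2 = 2.58 (2 weeks).
P(N ≥ 1) = 1 − P(N ≤ 0) ≈ 0.9242.

0.9242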